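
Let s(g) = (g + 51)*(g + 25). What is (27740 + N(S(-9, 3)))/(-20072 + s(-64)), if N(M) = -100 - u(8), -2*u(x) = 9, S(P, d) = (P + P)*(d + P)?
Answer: -4253/3010 ≈ -1.4130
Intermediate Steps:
S(P, d) = 2*P*(P + d) (S(P, d) = (2*P)*(P + d) = 2*P*(P + d))
u(x) = -9/2 (u(x) = -½*9 = -9/2)
N(M) = -191/2 (N(M) = -100 - 1*(-9/2) = -100 + 9/2 = -191/2)
s(g) = (25 + g)*(51 + g) (s(g) = (51 + g)*(25 + g) = (25 + g)*(51 + g))
(27740 + N(S(-9, 3)))/(-20072 + s(-64)) = (27740 - 191/2)/(-20072 + (1275 + (-64)² + 76*(-64))) = 55289/(2*(-20072 + (1275 + 4096 - 4864))) = 55289/(2*(-20072 + 507)) = (55289/2)/(-19565) = (55289/2)*(-1/19565) = -4253/3010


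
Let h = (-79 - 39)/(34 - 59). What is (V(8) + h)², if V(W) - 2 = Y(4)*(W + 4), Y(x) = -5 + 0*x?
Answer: 1774224/625 ≈ 2838.8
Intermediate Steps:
Y(x) = -5 (Y(x) = -5 + 0 = -5)
V(W) = -18 - 5*W (V(W) = 2 - 5*(W + 4) = 2 - 5*(4 + W) = 2 + (-20 - 5*W) = -18 - 5*W)
h = 118/25 (h = -118/(-25) = -118*(-1/25) = 118/25 ≈ 4.7200)
(V(8) + h)² = ((-18 - 5*8) + 118/25)² = ((-18 - 40) + 118/25)² = (-58 + 118/25)² = (-1332/25)² = 1774224/625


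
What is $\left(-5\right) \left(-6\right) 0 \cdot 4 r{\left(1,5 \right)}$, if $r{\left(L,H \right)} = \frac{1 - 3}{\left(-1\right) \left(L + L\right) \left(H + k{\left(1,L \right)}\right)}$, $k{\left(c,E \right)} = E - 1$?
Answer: $0$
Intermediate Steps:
$k{\left(c,E \right)} = -1 + E$
$r{\left(L,H \right)} = \frac{1}{L \left(-1 + H + L\right)}$ ($r{\left(L,H \right)} = \frac{1 - 3}{\left(-1\right) \left(L + L\right) \left(H + \left(-1 + L\right)\right)} = - \frac{2}{\left(-1\right) 2 L \left(-1 + H + L\right)} = - \frac{2}{\left(-2\right) L \left(-1 + H + L\right)} = - 2 \left(- \frac{1}{2 L \left(-1 + H + L\right)}\right) = \frac{1}{L \left(-1 + H + L\right)}$)
$\left(-5\right) \left(-6\right) 0 \cdot 4 r{\left(1,5 \right)} = \left(-5\right) \left(-6\right) 0 \cdot 4 \frac{1}{1 \left(-1 + 5 + 1\right)} = 30 \cdot 0 \cdot 1 \cdot \frac{1}{5} = 30 \cdot 0 \cdot \frac{1}{5} = 30 \cdot 0 = 0$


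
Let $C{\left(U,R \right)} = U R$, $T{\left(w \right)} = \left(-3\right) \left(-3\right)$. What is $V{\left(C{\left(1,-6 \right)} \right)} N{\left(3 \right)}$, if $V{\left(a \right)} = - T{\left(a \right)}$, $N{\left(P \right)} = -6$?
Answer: $54$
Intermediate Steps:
$T{\left(w \right)} = 9$
$C{\left(U,R \right)} = R U$
$V{\left(a \right)} = -9$ ($V{\left(a \right)} = \left(-1\right) 9 = -9$)
$V{\left(C{\left(1,-6 \right)} \right)} N{\left(3 \right)} = \left(-9\right) \left(-6\right) = 54$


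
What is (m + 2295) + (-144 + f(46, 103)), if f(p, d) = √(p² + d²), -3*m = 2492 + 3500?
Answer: 461/3 + 5*√509 ≈ 266.47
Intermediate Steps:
m = -5992/3 (m = -(2492 + 3500)/3 = -⅓*5992 = -5992/3 ≈ -1997.3)
f(p, d) = √(d² + p²)
(m + 2295) + (-144 + f(46, 103)) = (-5992/3 + 2295) + (-144 + √(103² + 46²)) = 893/3 + (-144 + √(10609 + 2116)) = 893/3 + (-144 + √12725) = 893/3 + (-144 + 5*√509) = 461/3 + 5*√509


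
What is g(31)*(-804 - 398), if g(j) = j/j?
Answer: -1202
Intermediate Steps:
g(j) = 1
g(31)*(-804 - 398) = 1*(-804 - 398) = 1*(-1202) = -1202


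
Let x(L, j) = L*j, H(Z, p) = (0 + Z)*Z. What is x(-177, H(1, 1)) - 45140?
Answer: -45317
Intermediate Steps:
H(Z, p) = Z² (H(Z, p) = Z*Z = Z²)
x(-177, H(1, 1)) - 45140 = -177*1² - 45140 = -177*1 - 45140 = -177 - 45140 = -45317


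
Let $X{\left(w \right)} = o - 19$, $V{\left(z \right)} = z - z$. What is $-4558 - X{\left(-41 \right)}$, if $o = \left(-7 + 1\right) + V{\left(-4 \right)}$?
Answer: $-4533$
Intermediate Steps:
$V{\left(z \right)} = 0$
$o = -6$ ($o = \left(-7 + 1\right) + 0 = -6 + 0 = -6$)
$X{\left(w \right)} = -25$ ($X{\left(w \right)} = -6 - 19 = -25$)
$-4558 - X{\left(-41 \right)} = -4558 - -25 = -4558 + 25 = -4533$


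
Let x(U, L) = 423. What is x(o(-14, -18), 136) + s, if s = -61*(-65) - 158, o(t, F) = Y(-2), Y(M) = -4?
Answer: 4230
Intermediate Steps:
o(t, F) = -4
s = 3807 (s = 3965 - 158 = 3807)
x(o(-14, -18), 136) + s = 423 + 3807 = 4230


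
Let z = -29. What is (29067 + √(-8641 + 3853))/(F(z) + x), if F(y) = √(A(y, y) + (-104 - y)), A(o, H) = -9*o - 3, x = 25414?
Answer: (29067 + 6*I*√133)/(25414 + √183) ≈ 1.1431 + 0.0027213*I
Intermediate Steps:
A(o, H) = -3 - 9*o
F(y) = √(-107 - 10*y) (F(y) = √((-3 - 9*y) + (-104 - y)) = √(-107 - 10*y))
(29067 + √(-8641 + 3853))/(F(z) + x) = (29067 + √(-8641 + 3853))/(√(-107 - 10*(-29)) + 25414) = (29067 + √(-4788))/(√(-107 + 290) + 25414) = (29067 + 6*I*√133)/(√183 + 25414) = (29067 + 6*I*√133)/(25414 + √183)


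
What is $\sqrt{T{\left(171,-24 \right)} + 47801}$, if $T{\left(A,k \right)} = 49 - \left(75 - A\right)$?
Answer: $\sqrt{47946} \approx 218.97$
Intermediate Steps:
$T{\left(A,k \right)} = -26 + A$ ($T{\left(A,k \right)} = 49 + \left(-75 + A\right) = -26 + A$)
$\sqrt{T{\left(171,-24 \right)} + 47801} = \sqrt{\left(-26 + 171\right) + 47801} = \sqrt{145 + 47801} = \sqrt{47946}$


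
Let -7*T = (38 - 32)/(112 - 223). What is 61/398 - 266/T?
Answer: -13709845/398 ≈ -34447.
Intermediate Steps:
T = 2/259 (T = -(38 - 32)/(7*(112 - 223)) = -6/(7*(-111)) = -6*(-1)/(7*111) = -⅐*(-2/37) = 2/259 ≈ 0.0077220)
61/398 - 266/T = 61/398 - 266/2/259 = 61*(1/398) - 266*259/2 = 61/398 - 34447 = -13709845/398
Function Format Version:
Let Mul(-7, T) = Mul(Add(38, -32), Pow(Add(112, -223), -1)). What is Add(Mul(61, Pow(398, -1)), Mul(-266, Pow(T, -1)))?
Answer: Rational(-13709845, 398) ≈ -34447.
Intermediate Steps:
T = Rational(2, 259) (T = Mul(Rational(-1, 7), Mul(Add(38, -32), Pow(Add(112, -223), -1))) = Mul(Rational(-1, 7), Mul(6, Pow(-111, -1))) = Mul(Rational(-1, 7), Mul(6, Rational(-1, 111))) = Mul(Rational(-1, 7), Rational(-2, 37)) = Rational(2, 259) ≈ 0.0077220)
Add(Mul(61, Pow(398, -1)), Mul(-266, Pow(T, -1))) = Add(Mul(61, Pow(398, -1)), Mul(-266, Pow(Rational(2, 259), -1))) = Add(Mul(61, Rational(1, 398)), Mul(-266, Rational(259, 2))) = Add(Rational(61, 398), -34447) = Rational(-13709845, 398)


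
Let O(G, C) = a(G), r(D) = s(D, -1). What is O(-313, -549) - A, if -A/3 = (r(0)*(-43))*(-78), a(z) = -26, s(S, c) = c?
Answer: -10088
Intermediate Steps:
r(D) = -1
O(G, C) = -26
A = 10062 (A = -3*(-1*(-43))*(-78) = -129*(-78) = -3*(-3354) = 10062)
O(-313, -549) - A = -26 - 1*10062 = -26 - 10062 = -10088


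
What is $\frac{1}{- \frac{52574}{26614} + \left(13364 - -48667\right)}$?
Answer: $\frac{13307}{825420230} \approx 1.6121 \cdot 10^{-5}$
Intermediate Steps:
$\frac{1}{- \frac{52574}{26614} + \left(13364 - -48667\right)} = \frac{1}{\left(-52574\right) \frac{1}{26614} + \left(13364 + 48667\right)} = \frac{1}{- \frac{26287}{13307} + 62031} = \frac{1}{\frac{825420230}{13307}} = \frac{13307}{825420230}$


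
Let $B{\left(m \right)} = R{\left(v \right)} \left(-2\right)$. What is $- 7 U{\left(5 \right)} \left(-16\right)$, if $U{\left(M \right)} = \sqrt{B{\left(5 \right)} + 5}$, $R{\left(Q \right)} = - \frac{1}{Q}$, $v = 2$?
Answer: $112 \sqrt{6} \approx 274.34$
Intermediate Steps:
$B{\left(m \right)} = 1$ ($B{\left(m \right)} = - \frac{1}{2} \left(-2\right) = \left(-1\right) \frac{1}{2} \left(-2\right) = \left(- \frac{1}{2}\right) \left(-2\right) = 1$)
$U{\left(M \right)} = \sqrt{6}$ ($U{\left(M \right)} = \sqrt{1 + 5} = \sqrt{6}$)
$- 7 U{\left(5 \right)} \left(-16\right) = - 7 \sqrt{6} \left(-16\right) = 112 \sqrt{6}$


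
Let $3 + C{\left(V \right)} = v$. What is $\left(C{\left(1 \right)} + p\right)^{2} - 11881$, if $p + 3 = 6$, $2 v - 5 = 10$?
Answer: $- \frac{47299}{4} \approx -11825.0$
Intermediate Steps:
$v = \frac{15}{2}$ ($v = \frac{5}{2} + \frac{1}{2} \cdot 10 = \frac{5}{2} + 5 = \frac{15}{2} \approx 7.5$)
$p = 3$ ($p = -3 + 6 = 3$)
$C{\left(V \right)} = \frac{9}{2}$ ($C{\left(V \right)} = -3 + \frac{15}{2} = \frac{9}{2}$)
$\left(C{\left(1 \right)} + p\right)^{2} - 11881 = \left(\frac{9}{2} + 3\right)^{2} - 11881 = \left(\frac{15}{2}\right)^{2} - 11881 = \frac{225}{4} - 11881 = - \frac{47299}{4}$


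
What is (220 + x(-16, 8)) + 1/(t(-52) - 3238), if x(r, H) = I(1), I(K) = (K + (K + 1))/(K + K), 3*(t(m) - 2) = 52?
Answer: 2138801/9656 ≈ 221.50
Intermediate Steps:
t(m) = 58/3 (t(m) = 2 + (⅓)*52 = 2 + 52/3 = 58/3)
I(K) = (1 + 2*K)/(2*K) (I(K) = (K + (1 + K))/((2*K)) = (1 + 2*K)*(1/(2*K)) = (1 + 2*K)/(2*K))
x(r, H) = 3/2 (x(r, H) = (½ + 1)/1 = 1*(3/2) = 3/2)
(220 + x(-16, 8)) + 1/(t(-52) - 3238) = (220 + 3/2) + 1/(58/3 - 3238) = 443/2 + 1/(-9656/3) = 443/2 - 3/9656 = 2138801/9656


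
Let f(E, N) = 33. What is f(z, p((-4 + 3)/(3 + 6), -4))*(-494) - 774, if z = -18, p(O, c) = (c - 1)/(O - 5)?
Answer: -17076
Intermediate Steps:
p(O, c) = (-1 + c)/(-5 + O)
f(z, p((-4 + 3)/(3 + 6), -4))*(-494) - 774 = 33*(-494) - 774 = -16302 - 774 = -17076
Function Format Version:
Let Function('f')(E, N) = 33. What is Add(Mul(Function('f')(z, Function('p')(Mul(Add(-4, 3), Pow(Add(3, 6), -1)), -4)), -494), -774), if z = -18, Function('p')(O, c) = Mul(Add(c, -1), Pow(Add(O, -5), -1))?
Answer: -17076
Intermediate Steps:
Function('p')(O, c) = Mul(Pow(Add(-5, O), -1), Add(-1, c)) (Function('p')(O, c) = Mul(Add(-1, c), Pow(Add(-5, O), -1)) = Mul(Pow(Add(-5, O), -1), Add(-1, c)))
Add(Mul(Function('f')(z, Function('p')(Mul(Add(-4, 3), Pow(Add(3, 6), -1)), -4)), -494), -774) = Add(Mul(33, -494), -774) = Add(-16302, -774) = -17076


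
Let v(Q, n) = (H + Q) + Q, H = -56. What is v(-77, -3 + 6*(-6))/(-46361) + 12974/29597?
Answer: 86814712/196020931 ≈ 0.44288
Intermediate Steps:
v(Q, n) = -56 + 2*Q (v(Q, n) = (-56 + Q) + Q = -56 + 2*Q)
v(-77, -3 + 6*(-6))/(-46361) + 12974/29597 = (-56 + 2*(-77))/(-46361) + 12974/29597 = (-56 - 154)*(-1/46361) + 12974*(1/29597) = -210*(-1/46361) + 12974/29597 = 30/6623 + 12974/29597 = 86814712/196020931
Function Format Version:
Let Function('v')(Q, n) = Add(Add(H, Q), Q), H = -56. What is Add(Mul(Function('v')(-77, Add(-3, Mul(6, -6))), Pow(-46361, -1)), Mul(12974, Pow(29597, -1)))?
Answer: Rational(86814712, 196020931) ≈ 0.44288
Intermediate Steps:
Function('v')(Q, n) = Add(-56, Mul(2, Q)) (Function('v')(Q, n) = Add(Add(-56, Q), Q) = Add(-56, Mul(2, Q)))
Add(Mul(Function('v')(-77, Add(-3, Mul(6, -6))), Pow(-46361, -1)), Mul(12974, Pow(29597, -1))) = Add(Mul(Add(-56, Mul(2, -77)), Pow(-46361, -1)), Mul(12974, Pow(29597, -1))) = Add(Mul(Add(-56, -154), Rational(-1, 46361)), Mul(12974, Rational(1, 29597))) = Add(Mul(-210, Rational(-1, 46361)), Rational(12974, 29597)) = Add(Rational(30, 6623), Rational(12974, 29597)) = Rational(86814712, 196020931)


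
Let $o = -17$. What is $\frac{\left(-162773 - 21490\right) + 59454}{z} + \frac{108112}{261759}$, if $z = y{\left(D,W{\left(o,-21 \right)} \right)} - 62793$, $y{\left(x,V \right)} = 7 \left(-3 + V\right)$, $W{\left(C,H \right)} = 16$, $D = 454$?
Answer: $\frac{39448717655}{16412812818} \approx 2.4035$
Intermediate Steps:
$y{\left(x,V \right)} = -21 + 7 V$
$z = -62702$ ($z = \left(-21 + 7 \cdot 16\right) - 62793 = \left(-21 + 112\right) - 62793 = 91 - 62793 = -62702$)
$\frac{\left(-162773 - 21490\right) + 59454}{z} + \frac{108112}{261759} = \frac{\left(-162773 - 21490\right) + 59454}{-62702} + \frac{108112}{261759} = \left(-184263 + 59454\right) \left(- \frac{1}{62702}\right) + 108112 \cdot \frac{1}{261759} = \left(-124809\right) \left(- \frac{1}{62702}\right) + \frac{108112}{261759} = \frac{124809}{62702} + \frac{108112}{261759} = \frac{39448717655}{16412812818}$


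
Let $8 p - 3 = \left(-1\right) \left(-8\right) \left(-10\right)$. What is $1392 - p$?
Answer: $\frac{11213}{8} \approx 1401.6$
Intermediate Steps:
$p = - \frac{77}{8}$ ($p = \frac{3}{8} + \frac{\left(-1\right) \left(-8\right) \left(-10\right)}{8} = \frac{3}{8} + \frac{8 \left(-10\right)}{8} = \frac{3}{8} + \frac{1}{8} \left(-80\right) = \frac{3}{8} - 10 = - \frac{77}{8} \approx -9.625$)
$1392 - p = 1392 - - \frac{77}{8} = 1392 + \frac{77}{8} = \frac{11213}{8}$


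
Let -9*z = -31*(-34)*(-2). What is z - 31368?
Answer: -280204/9 ≈ -31134.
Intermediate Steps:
z = 2108/9 (z = -(-31*(-34))*(-2)/9 = -1054*(-2)/9 = -1/9*(-2108) = 2108/9 ≈ 234.22)
z - 31368 = 2108/9 - 31368 = -280204/9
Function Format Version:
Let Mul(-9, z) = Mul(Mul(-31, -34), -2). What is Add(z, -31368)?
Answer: Rational(-280204, 9) ≈ -31134.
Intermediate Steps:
z = Rational(2108, 9) (z = Mul(Rational(-1, 9), Mul(Mul(-31, -34), -2)) = Mul(Rational(-1, 9), Mul(1054, -2)) = Mul(Rational(-1, 9), -2108) = Rational(2108, 9) ≈ 234.22)
Add(z, -31368) = Add(Rational(2108, 9), -31368) = Rational(-280204, 9)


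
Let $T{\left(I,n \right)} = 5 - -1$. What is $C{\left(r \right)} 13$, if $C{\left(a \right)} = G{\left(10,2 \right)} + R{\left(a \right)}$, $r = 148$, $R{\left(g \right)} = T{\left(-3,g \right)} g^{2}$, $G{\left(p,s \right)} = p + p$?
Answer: $1708772$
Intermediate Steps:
$G{\left(p,s \right)} = 2 p$
$T{\left(I,n \right)} = 6$ ($T{\left(I,n \right)} = 5 + 1 = 6$)
$R{\left(g \right)} = 6 g^{2}$
$C{\left(a \right)} = 20 + 6 a^{2}$ ($C{\left(a \right)} = 2 \cdot 10 + 6 a^{2} = 20 + 6 a^{2}$)
$C{\left(r \right)} 13 = \left(20 + 6 \cdot 148^{2}\right) 13 = \left(20 + 6 \cdot 21904\right) 13 = \left(20 + 131424\right) 13 = 131444 \cdot 13 = 1708772$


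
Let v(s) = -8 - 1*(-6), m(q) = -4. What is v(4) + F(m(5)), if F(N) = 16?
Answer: 14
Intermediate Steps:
v(s) = -2 (v(s) = -8 + 6 = -2)
v(4) + F(m(5)) = -2 + 16 = 14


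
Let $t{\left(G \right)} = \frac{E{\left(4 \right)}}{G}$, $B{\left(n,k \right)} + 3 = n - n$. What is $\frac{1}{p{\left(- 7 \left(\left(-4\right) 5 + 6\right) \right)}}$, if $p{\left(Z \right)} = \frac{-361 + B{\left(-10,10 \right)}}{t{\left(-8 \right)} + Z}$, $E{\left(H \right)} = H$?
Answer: $- \frac{15}{56} \approx -0.26786$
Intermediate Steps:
$B{\left(n,k \right)} = -3$ ($B{\left(n,k \right)} = -3 + \left(n - n\right) = -3 + 0 = -3$)
$t{\left(G \right)} = \frac{4}{G}$
$p{\left(Z \right)} = - \frac{364}{- \frac{1}{2} + Z}$ ($p{\left(Z \right)} = \frac{-361 - 3}{\frac{4}{-8} + Z} = - \frac{364}{4 \left(- \frac{1}{8}\right) + Z} = - \frac{364}{- \frac{1}{2} + Z}$)
$\frac{1}{p{\left(- 7 \left(\left(-4\right) 5 + 6\right) \right)}} = \frac{1}{\left(-728\right) \frac{1}{-1 + 2 \left(- 7 \left(\left(-4\right) 5 + 6\right)\right)}} = \frac{1}{\left(-728\right) \frac{1}{-1 + 2 \left(- 7 \left(-20 + 6\right)\right)}} = \frac{1}{\left(-728\right) \frac{1}{-1 + 2 \left(\left(-7\right) \left(-14\right)\right)}} = \frac{1}{\left(-728\right) \frac{1}{-1 + 2 \cdot 98}} = \frac{1}{\left(-728\right) \frac{1}{-1 + 196}} = \frac{1}{\left(-728\right) \frac{1}{195}} = \frac{1}{- \frac{56}{15}} = - \frac{15}{56}$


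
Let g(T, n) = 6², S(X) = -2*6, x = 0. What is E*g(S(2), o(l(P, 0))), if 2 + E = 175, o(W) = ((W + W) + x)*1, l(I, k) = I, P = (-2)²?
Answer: 6228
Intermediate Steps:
P = 4
S(X) = -12
o(W) = 2*W (o(W) = ((W + W) + 0)*1 = (2*W + 0)*1 = (2*W)*1 = 2*W)
E = 173 (E = -2 + 175 = 173)
g(T, n) = 36
E*g(S(2), o(l(P, 0))) = 173*36 = 6228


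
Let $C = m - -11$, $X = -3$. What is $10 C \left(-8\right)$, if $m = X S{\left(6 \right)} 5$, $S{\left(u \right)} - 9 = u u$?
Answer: $53120$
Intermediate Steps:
$S{\left(u \right)} = 9 + u^{2}$ ($S{\left(u \right)} = 9 + u u = 9 + u^{2}$)
$m = -675$ ($m = - 3 \left(9 + 6^{2}\right) 5 = - 3 \left(9 + 36\right) 5 = \left(-3\right) 45 \cdot 5 = \left(-135\right) 5 = -675$)
$C = -664$ ($C = -675 - -11 = -675 + 11 = -664$)
$10 C \left(-8\right) = 10 \left(-664\right) \left(-8\right) = \left(-6640\right) \left(-8\right) = 53120$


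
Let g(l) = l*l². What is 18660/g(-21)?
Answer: -6220/3087 ≈ -2.0149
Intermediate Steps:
g(l) = l³
18660/g(-21) = 18660/((-21)³) = 18660/(-9261) = 18660*(-1/9261) = -6220/3087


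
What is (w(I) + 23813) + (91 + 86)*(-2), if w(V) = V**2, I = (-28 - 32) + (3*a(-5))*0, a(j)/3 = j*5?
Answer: 27059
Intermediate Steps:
a(j) = 15*j (a(j) = 3*(j*5) = 3*(5*j) = 15*j)
I = -60 (I = (-28 - 32) + (3*(15*(-5)))*0 = -60 + (3*(-75))*0 = -60 - 225*0 = -60 + 0 = -60)
(w(I) + 23813) + (91 + 86)*(-2) = ((-60)**2 + 23813) + (91 + 86)*(-2) = (3600 + 23813) + 177*(-2) = 27413 - 354 = 27059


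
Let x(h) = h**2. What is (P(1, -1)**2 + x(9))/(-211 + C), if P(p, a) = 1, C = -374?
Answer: -82/585 ≈ -0.14017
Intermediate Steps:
(P(1, -1)**2 + x(9))/(-211 + C) = (1**2 + 9**2)/(-211 - 374) = (1 + 81)/(-585) = 82*(-1/585) = -82/585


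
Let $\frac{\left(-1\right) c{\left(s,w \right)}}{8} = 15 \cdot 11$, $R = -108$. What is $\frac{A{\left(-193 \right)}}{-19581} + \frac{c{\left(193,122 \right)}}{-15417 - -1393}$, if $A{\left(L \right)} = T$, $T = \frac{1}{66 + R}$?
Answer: $\frac{135698083}{1441670706} \approx 0.094126$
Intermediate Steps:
$T = - \frac{1}{42}$ ($T = \frac{1}{66 - 108} = \frac{1}{-42} = - \frac{1}{42} \approx -0.02381$)
$A{\left(L \right)} = - \frac{1}{42}$
$c{\left(s,w \right)} = -1320$ ($c{\left(s,w \right)} = - 8 \cdot 15 \cdot 11 = \left(-8\right) 165 = -1320$)
$\frac{A{\left(-193 \right)}}{-19581} + \frac{c{\left(193,122 \right)}}{-15417 - -1393} = - \frac{1}{42 \left(-19581\right)} - \frac{1320}{-15417 - -1393} = \left(- \frac{1}{42}\right) \left(- \frac{1}{19581}\right) - \frac{1320}{-15417 + 1393} = \frac{1}{822402} - \frac{1320}{-14024} = \frac{1}{822402} - - \frac{165}{1753} = \frac{1}{822402} + \frac{165}{1753} = \frac{135698083}{1441670706}$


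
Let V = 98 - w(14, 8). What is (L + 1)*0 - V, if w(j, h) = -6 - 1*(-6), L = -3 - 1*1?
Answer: -98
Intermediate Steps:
L = -4 (L = -3 - 1 = -4)
w(j, h) = 0 (w(j, h) = -6 + 6 = 0)
V = 98 (V = 98 - 1*0 = 98 + 0 = 98)
(L + 1)*0 - V = (-4 + 1)*0 - 1*98 = -3*0 - 98 = 0 - 98 = -98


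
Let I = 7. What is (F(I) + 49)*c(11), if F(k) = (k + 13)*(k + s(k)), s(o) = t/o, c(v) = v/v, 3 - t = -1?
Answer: 1403/7 ≈ 200.43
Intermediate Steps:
t = 4 (t = 3 - 1*(-1) = 3 + 1 = 4)
c(v) = 1
s(o) = 4/o
F(k) = (13 + k)*(k + 4/k) (F(k) = (k + 13)*(k + 4/k) = (13 + k)*(k + 4/k))
(F(I) + 49)*c(11) = ((4 + 7**2 + 13*7 + 52/7) + 49)*1 = ((4 + 49 + 91 + 52*(1/7)) + 49)*1 = ((4 + 49 + 91 + 52/7) + 49)*1 = (1060/7 + 49)*1 = (1403/7)*1 = 1403/7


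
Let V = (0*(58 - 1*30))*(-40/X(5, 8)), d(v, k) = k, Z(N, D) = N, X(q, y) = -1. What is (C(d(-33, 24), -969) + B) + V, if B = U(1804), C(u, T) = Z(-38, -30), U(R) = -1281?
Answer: -1319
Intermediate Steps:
C(u, T) = -38
V = 0 (V = (0*(58 - 1*30))*(-40/(-1)) = (0*(58 - 30))*(-40*(-1)) = (0*28)*40 = 0*40 = 0)
B = -1281
(C(d(-33, 24), -969) + B) + V = (-38 - 1281) + 0 = -1319 + 0 = -1319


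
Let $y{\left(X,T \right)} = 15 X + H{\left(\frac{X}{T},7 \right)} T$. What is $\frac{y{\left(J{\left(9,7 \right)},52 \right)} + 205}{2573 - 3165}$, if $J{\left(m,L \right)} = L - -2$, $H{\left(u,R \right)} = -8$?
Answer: $\frac{19}{148} \approx 0.12838$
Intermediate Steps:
$J{\left(m,L \right)} = 2 + L$ ($J{\left(m,L \right)} = L + 2 = 2 + L$)
$y{\left(X,T \right)} = - 8 T + 15 X$ ($y{\left(X,T \right)} = 15 X - 8 T = - 8 T + 15 X$)
$\frac{y{\left(J{\left(9,7 \right)},52 \right)} + 205}{2573 - 3165} = \frac{\left(\left(-8\right) 52 + 15 \left(2 + 7\right)\right) + 205}{2573 - 3165} = \frac{\left(-416 + 15 \cdot 9\right) + 205}{-592} = \left(\left(-416 + 135\right) + 205\right) \left(- \frac{1}{592}\right) = \left(-281 + 205\right) \left(- \frac{1}{592}\right) = \left(-76\right) \left(- \frac{1}{592}\right) = \frac{19}{148}$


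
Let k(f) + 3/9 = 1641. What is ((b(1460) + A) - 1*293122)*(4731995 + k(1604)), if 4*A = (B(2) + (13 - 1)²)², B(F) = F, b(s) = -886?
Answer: -4099503631853/3 ≈ -1.3665e+12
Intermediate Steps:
k(f) = 4922/3 (k(f) = -⅓ + 1641 = 4922/3)
A = 5329 (A = (2 + (13 - 1)²)²/4 = (2 + 12²)²/4 = (2 + 144)²/4 = (¼)*146² = (¼)*21316 = 5329)
((b(1460) + A) - 1*293122)*(4731995 + k(1604)) = ((-886 + 5329) - 1*293122)*(4731995 + 4922/3) = (4443 - 293122)*(14200907/3) = -288679*14200907/3 = -4099503631853/3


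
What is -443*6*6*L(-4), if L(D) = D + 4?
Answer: 0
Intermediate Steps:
L(D) = 4 + D
-443*6*6*L(-4) = -443*6*6*(4 - 4) = -15948*0 = -443*0 = 0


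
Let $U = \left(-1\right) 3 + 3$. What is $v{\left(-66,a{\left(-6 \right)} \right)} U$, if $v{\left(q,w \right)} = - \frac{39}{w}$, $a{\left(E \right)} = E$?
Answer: $0$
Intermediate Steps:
$U = 0$ ($U = -3 + 3 = 0$)
$v{\left(-66,a{\left(-6 \right)} \right)} U = - \frac{39}{-6} \cdot 0 = \left(-39\right) \left(- \frac{1}{6}\right) 0 = \frac{13}{2} \cdot 0 = 0$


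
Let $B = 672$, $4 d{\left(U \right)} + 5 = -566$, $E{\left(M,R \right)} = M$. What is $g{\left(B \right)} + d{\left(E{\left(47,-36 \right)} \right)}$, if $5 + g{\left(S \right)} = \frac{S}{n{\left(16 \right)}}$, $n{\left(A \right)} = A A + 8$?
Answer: $- \frac{6389}{44} \approx -145.2$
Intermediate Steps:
$d{\left(U \right)} = - \frac{571}{4}$ ($d{\left(U \right)} = - \frac{5}{4} + \frac{1}{4} \left(-566\right) = - \frac{5}{4} - \frac{283}{2} = - \frac{571}{4}$)
$n{\left(A \right)} = 8 + A^{2}$ ($n{\left(A \right)} = A^{2} + 8 = 8 + A^{2}$)
$g{\left(S \right)} = -5 + \frac{S}{264}$ ($g{\left(S \right)} = -5 + \frac{S}{8 + 16^{2}} = -5 + \frac{S}{8 + 256} = -5 + \frac{S}{264}$)
$g{\left(B \right)} + d{\left(E{\left(47,-36 \right)} \right)} = \left(-5 + \frac{1}{264} \cdot 672\right) - \frac{571}{4} = \left(-5 + \frac{28}{11}\right) - \frac{571}{4} = - \frac{27}{11} - \frac{571}{4} = - \frac{6389}{44}$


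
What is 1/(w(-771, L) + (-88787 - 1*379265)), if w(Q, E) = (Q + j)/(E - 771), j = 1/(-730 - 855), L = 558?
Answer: -337605/158015473424 ≈ -2.1365e-6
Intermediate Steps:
j = -1/1585 (j = 1/(-1585) = -1/1585 ≈ -0.00063092)
w(Q, E) = (-1/1585 + Q)/(-771 + E) (w(Q, E) = (Q - 1/1585)/(E - 771) = (-1/1585 + Q)/(-771 + E))
1/(w(-771, L) + (-88787 - 1*379265)) = 1/((-1/1585 - 771)/(-771 + 558) + (-88787 - 1*379265)) = 1/(-1222036/1585/(-213) + (-88787 - 379265)) = 1/(-1/213*(-1222036/1585) - 468052) = 1/(1222036/337605 - 468052) = 1/(-158015473424/337605) = -337605/158015473424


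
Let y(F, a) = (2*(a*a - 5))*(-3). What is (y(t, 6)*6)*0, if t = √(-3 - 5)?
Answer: 0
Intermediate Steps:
t = 2*I*√2 (t = √(-8) = 2*I*√2 ≈ 2.8284*I)
y(F, a) = 30 - 6*a² (y(F, a) = (2*(a² - 5))*(-3) = (2*(-5 + a²))*(-3) = (-10 + 2*a²)*(-3) = 30 - 6*a²)
(y(t, 6)*6)*0 = ((30 - 6*6²)*6)*0 = ((30 - 6*36)*6)*0 = ((30 - 216)*6)*0 = -186*6*0 = -1116*0 = 0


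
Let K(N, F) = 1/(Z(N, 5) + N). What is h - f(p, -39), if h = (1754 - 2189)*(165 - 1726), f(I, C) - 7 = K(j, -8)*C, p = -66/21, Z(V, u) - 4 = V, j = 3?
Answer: 6790319/10 ≈ 6.7903e+5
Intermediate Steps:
Z(V, u) = 4 + V
p = -22/7 (p = -66*1/21 = -22/7 ≈ -3.1429)
K(N, F) = 1/(4 + 2*N) (K(N, F) = 1/((4 + N) + N) = 1/(4 + 2*N))
f(I, C) = 7 + C/10 (f(I, C) = 7 + (1/(2*(2 + 3)))*C = 7 + ((½)/5)*C = 7 + ((½)*(⅕))*C = 7 + C/10)
h = 679035 (h = -435*(-1561) = 679035)
h - f(p, -39) = 679035 - (7 + (⅒)*(-39)) = 679035 - (7 - 39/10) = 679035 - 1*31/10 = 679035 - 31/10 = 6790319/10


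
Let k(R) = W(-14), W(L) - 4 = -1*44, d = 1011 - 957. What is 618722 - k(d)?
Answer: 618762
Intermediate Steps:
d = 54
W(L) = -40 (W(L) = 4 - 1*44 = 4 - 44 = -40)
k(R) = -40
618722 - k(d) = 618722 - 1*(-40) = 618722 + 40 = 618762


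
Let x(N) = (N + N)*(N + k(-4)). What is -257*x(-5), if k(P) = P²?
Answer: 28270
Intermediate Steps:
x(N) = 2*N*(16 + N) (x(N) = (N + N)*(N + (-4)²) = (2*N)*(N + 16) = (2*N)*(16 + N) = 2*N*(16 + N))
-257*x(-5) = -514*(-5)*(16 - 5) = -514*(-5)*11 = -257*(-110) = 28270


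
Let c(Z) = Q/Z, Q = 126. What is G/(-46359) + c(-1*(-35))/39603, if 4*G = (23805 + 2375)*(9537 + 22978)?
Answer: -826268725013/179995635 ≈ -4590.5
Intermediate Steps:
G = 212810675 (G = ((23805 + 2375)*(9537 + 22978))/4 = (26180*32515)/4 = (¼)*851242700 = 212810675)
c(Z) = 126/Z
G/(-46359) + c(-1*(-35))/39603 = 212810675/(-46359) + (126/((-1*(-35))))/39603 = 212810675*(-1/46359) + (126/35)*(1/39603) = -12518275/2727 + (126*(1/35))*(1/39603) = -12518275/2727 + (18/5)*(1/39603) = -12518275/2727 + 6/66005 = -826268725013/179995635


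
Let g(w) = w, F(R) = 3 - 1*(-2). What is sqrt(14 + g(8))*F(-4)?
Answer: 5*sqrt(22) ≈ 23.452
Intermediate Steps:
F(R) = 5 (F(R) = 3 + 2 = 5)
sqrt(14 + g(8))*F(-4) = sqrt(14 + 8)*5 = sqrt(22)*5 = 5*sqrt(22)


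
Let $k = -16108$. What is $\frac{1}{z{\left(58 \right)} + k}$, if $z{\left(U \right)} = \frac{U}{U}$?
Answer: $- \frac{1}{16107} \approx -6.2085 \cdot 10^{-5}$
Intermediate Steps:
$z{\left(U \right)} = 1$
$\frac{1}{z{\left(58 \right)} + k} = \frac{1}{1 - 16108} = \frac{1}{-16107} = - \frac{1}{16107}$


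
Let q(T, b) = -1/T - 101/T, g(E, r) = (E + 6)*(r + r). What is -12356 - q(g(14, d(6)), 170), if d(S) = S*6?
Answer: -2965423/240 ≈ -12356.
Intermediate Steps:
d(S) = 6*S
g(E, r) = 2*r*(6 + E) (g(E, r) = (6 + E)*(2*r) = 2*r*(6 + E))
q(T, b) = -102/T
-12356 - q(g(14, d(6)), 170) = -12356 - (-102)/(2*(6*6)*(6 + 14)) = -12356 - (-102)/(2*36*20) = -12356 - (-102)/1440 = -12356 - 1*(-17/240) = -12356 + 17/240 = -2965423/240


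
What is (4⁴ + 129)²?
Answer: 148225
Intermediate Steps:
(4⁴ + 129)² = (256 + 129)² = 385² = 148225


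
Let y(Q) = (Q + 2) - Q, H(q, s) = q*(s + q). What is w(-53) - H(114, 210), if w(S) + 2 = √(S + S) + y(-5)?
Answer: -36936 + I*√106 ≈ -36936.0 + 10.296*I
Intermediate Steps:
H(q, s) = q*(q + s)
y(Q) = 2 (y(Q) = (2 + Q) - Q = 2)
w(S) = √2*√S (w(S) = -2 + (√(S + S) + 2) = -2 + (√(2*S) + 2) = -2 + (√2*√S + 2) = -2 + (2 + √2*√S) = √2*√S)
w(-53) - H(114, 210) = √2*√(-53) - 114*(114 + 210) = √2*(I*√53) - 114*324 = I*√106 - 1*36936 = I*√106 - 36936 = -36936 + I*√106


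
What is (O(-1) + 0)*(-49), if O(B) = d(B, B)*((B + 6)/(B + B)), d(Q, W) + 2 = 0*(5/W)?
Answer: -245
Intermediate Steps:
d(Q, W) = -2 (d(Q, W) = -2 + 0*(5/W) = -2 + 0 = -2)
O(B) = -(6 + B)/B (O(B) = -2*(B + 6)/(B + B) = -2*(6 + B)/(2*B) = -2*(6 + B)*1/(2*B) = -(6 + B)/B)
(O(-1) + 0)*(-49) = ((-6 - 1*(-1))/(-1) + 0)*(-49) = (-(-6 + 1) + 0)*(-49) = (-1*(-5) + 0)*(-49) = (5 + 0)*(-49) = 5*(-49) = -245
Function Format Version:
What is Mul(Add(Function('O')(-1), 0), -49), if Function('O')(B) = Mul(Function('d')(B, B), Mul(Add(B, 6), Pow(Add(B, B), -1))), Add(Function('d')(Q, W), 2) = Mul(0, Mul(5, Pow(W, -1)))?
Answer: -245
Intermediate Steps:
Function('d')(Q, W) = -2 (Function('d')(Q, W) = Add(-2, Mul(0, Mul(5, Pow(W, -1)))) = Add(-2, 0) = -2)
Function('O')(B) = Mul(-1, Pow(B, -1), Add(6, B)) (Function('O')(B) = Mul(-2, Mul(Add(B, 6), Pow(Add(B, B), -1))) = Mul(-2, Mul(Add(6, B), Pow(Mul(2, B), -1))) = Mul(-2, Mul(Add(6, B), Mul(Rational(1, 2), Pow(B, -1)))) = Mul(-2, Mul(Rational(1, 2), Pow(B, -1), Add(6, B))) = Mul(-1, Pow(B, -1), Add(6, B)))
Mul(Add(Function('O')(-1), 0), -49) = Mul(Add(Mul(Pow(-1, -1), Add(-6, Mul(-1, -1))), 0), -49) = Mul(Add(Mul(-1, Add(-6, 1)), 0), -49) = Mul(Add(Mul(-1, -5), 0), -49) = Mul(Add(5, 0), -49) = Mul(5, -49) = -245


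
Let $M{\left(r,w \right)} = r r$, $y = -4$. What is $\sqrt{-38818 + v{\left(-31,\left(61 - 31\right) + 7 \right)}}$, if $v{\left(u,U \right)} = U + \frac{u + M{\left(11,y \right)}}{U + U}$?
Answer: $\frac{6 i \sqrt{1474709}}{37} \approx 196.93 i$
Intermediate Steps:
$M{\left(r,w \right)} = r^{2}$
$v{\left(u,U \right)} = U + \frac{121 + u}{2 U}$ ($v{\left(u,U \right)} = U + \frac{u + 11^{2}}{U + U} = U + \frac{u + 121}{2 U} = U + \left(121 + u\right) \frac{1}{2 U} = U + \frac{121 + u}{2 U}$)
$\sqrt{-38818 + v{\left(-31,\left(61 - 31\right) + 7 \right)}} = \sqrt{-38818 + \frac{121 - 31 + 2 \left(\left(61 - 31\right) + 7\right)^{2}}{2 \left(\left(61 - 31\right) + 7\right)}} = \sqrt{-38818 + \frac{121 - 31 + 2 \left(30 + 7\right)^{2}}{2 \left(30 + 7\right)}} = \sqrt{-38818 + \frac{121 - 31 + 2 \cdot 37^{2}}{2 \cdot 37}} = \sqrt{-38818 + \frac{1}{2} \cdot \frac{1}{37} \left(121 - 31 + 2 \cdot 1369\right)} = \sqrt{-38818 + \frac{1}{2} \cdot \frac{1}{37} \left(121 - 31 + 2738\right)} = \sqrt{-38818 + \frac{1}{2} \cdot \frac{1}{37} \cdot 2828} = \sqrt{-38818 + \frac{1414}{37}} = \sqrt{- \frac{1434852}{37}} = \frac{6 i \sqrt{1474709}}{37}$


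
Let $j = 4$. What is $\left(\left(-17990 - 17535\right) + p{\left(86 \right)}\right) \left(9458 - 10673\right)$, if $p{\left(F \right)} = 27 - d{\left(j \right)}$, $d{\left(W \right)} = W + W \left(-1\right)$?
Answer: $43130070$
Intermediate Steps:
$d{\left(W \right)} = 0$ ($d{\left(W \right)} = W - W = 0$)
$p{\left(F \right)} = 27$ ($p{\left(F \right)} = 27 - 0 = 27 + 0 = 27$)
$\left(\left(-17990 - 17535\right) + p{\left(86 \right)}\right) \left(9458 - 10673\right) = \left(\left(-17990 - 17535\right) + 27\right) \left(9458 - 10673\right) = \left(\left(-17990 - 17535\right) + 27\right) \left(-1215\right) = \left(-35525 + 27\right) \left(-1215\right) = \left(-35498\right) \left(-1215\right) = 43130070$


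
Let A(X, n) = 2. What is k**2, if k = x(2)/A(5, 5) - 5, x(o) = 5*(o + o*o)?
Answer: 100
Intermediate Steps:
x(o) = 5*o + 5*o**2 (x(o) = 5*(o + o**2) = 5*o + 5*o**2)
k = 10 (k = (5*2*(1 + 2))/2 - 5 = (5*2*3)/2 - 5 = (1/2)*30 - 5 = 15 - 5 = 10)
k**2 = 10**2 = 100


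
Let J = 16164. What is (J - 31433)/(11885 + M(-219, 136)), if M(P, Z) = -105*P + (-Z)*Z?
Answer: -15269/16384 ≈ -0.93195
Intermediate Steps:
M(P, Z) = -Z² - 105*P (M(P, Z) = -105*P - Z² = -Z² - 105*P)
(J - 31433)/(11885 + M(-219, 136)) = (16164 - 31433)/(11885 + (-1*136² - 105*(-219))) = -15269/(11885 + (-1*18496 + 22995)) = -15269/(11885 + (-18496 + 22995)) = -15269/(11885 + 4499) = -15269/16384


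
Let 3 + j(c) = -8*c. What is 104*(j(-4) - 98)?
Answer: -7176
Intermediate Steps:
j(c) = -3 - 8*c
104*(j(-4) - 98) = 104*((-3 - 8*(-4)) - 98) = 104*((-3 + 32) - 98) = 104*(29 - 98) = 104*(-69) = -7176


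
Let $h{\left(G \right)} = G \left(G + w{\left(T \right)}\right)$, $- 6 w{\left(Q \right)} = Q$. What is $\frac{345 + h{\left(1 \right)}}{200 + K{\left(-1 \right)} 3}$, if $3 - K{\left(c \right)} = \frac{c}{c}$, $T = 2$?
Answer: $\frac{1037}{618} \approx 1.678$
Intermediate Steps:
$w{\left(Q \right)} = - \frac{Q}{6}$
$h{\left(G \right)} = G \left(- \frac{1}{3} + G\right)$ ($h{\left(G \right)} = G \left(G - \frac{1}{3}\right) = G \left(- \frac{1}{3} + G\right)$)
$K{\left(c \right)} = 2$ ($K{\left(c \right)} = 3 - \frac{c}{c} = 3 - 1 = 2$)
$\frac{345 + h{\left(1 \right)}}{200 + K{\left(-1 \right)} 3} = \frac{345 + 1 \left(- \frac{1}{3} + 1\right)}{200 + 2 \cdot 3} = \frac{345 + 1 \cdot \frac{2}{3}}{200 + 6} = \frac{345 + \frac{2}{3}}{206} = \frac{1037}{3} \cdot \frac{1}{206} = \frac{1037}{618}$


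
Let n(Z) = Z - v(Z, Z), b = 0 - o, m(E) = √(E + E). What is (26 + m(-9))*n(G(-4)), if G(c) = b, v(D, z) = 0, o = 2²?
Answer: -104 - 12*I*√2 ≈ -104.0 - 16.971*I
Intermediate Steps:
o = 4
m(E) = √2*√E (m(E) = √(2*E) = √2*√E)
b = -4 (b = 0 - 1*4 = 0 - 4 = -4)
G(c) = -4
n(Z) = Z (n(Z) = Z - 1*0 = Z + 0 = Z)
(26 + m(-9))*n(G(-4)) = (26 + √2*√(-9))*(-4) = (26 + √2*(3*I))*(-4) = (26 + 3*I*√2)*(-4) = -104 - 12*I*√2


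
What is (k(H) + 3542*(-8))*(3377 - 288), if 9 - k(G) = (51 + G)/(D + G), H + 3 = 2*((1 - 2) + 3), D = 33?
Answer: -1487616065/17 ≈ -8.7507e+7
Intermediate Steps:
H = 1 (H = -3 + 2*((1 - 2) + 3) = -3 + 2*(-1 + 3) = -3 + 2*2 = -3 + 4 = 1)
k(G) = 9 - (51 + G)/(33 + G)
(k(H) + 3542*(-8))*(3377 - 288) = (2*(123 + 4*1)/(33 + 1) + 3542*(-8))*(3377 - 288) = (2*(123 + 4)/34 - 28336)*3089 = (2*(1/34)*127 - 28336)*3089 = (127/17 - 28336)*3089 = -481585/17*3089 = -1487616065/17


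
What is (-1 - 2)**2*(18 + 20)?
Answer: 342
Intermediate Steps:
(-1 - 2)**2*(18 + 20) = (-3)**2*38 = 9*38 = 342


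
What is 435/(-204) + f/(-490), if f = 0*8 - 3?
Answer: -35423/16660 ≈ -2.1262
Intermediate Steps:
f = -3 (f = 0 - 3 = -3)
435/(-204) + f/(-490) = 435/(-204) - 3/(-490) = 435*(-1/204) - 3*(-1/490) = -145/68 + 3/490 = -35423/16660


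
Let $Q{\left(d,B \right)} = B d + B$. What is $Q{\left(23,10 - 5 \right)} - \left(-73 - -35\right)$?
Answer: $158$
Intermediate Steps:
$Q{\left(d,B \right)} = B + B d$
$Q{\left(23,10 - 5 \right)} - \left(-73 - -35\right) = \left(10 - 5\right) \left(1 + 23\right) - \left(-73 - -35\right) = 5 \cdot 24 - \left(-73 + 35\right) = 120 - -38 = 120 + 38 = 158$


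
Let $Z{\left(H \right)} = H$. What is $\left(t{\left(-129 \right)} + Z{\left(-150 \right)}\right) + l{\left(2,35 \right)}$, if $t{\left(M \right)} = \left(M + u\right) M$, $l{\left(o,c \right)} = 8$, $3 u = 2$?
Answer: $16413$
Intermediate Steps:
$u = \frac{2}{3}$ ($u = \frac{1}{3} \cdot 2 = \frac{2}{3} \approx 0.66667$)
$t{\left(M \right)} = M \left(\frac{2}{3} + M\right)$ ($t{\left(M \right)} = \left(M + \frac{2}{3}\right) M = \left(\frac{2}{3} + M\right) M = M \left(\frac{2}{3} + M\right)$)
$\left(t{\left(-129 \right)} + Z{\left(-150 \right)}\right) + l{\left(2,35 \right)} = \left(\frac{1}{3} \left(-129\right) \left(2 + 3 \left(-129\right)\right) - 150\right) + 8 = \left(\frac{1}{3} \left(-129\right) \left(2 - 387\right) - 150\right) + 8 = \left(\frac{1}{3} \left(-129\right) \left(-385\right) - 150\right) + 8 = \left(16555 - 150\right) + 8 = 16405 + 8 = 16413$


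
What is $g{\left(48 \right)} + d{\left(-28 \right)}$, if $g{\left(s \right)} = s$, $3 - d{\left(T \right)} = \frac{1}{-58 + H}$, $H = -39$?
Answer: $\frac{4948}{97} \approx 51.01$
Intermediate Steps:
$d{\left(T \right)} = \frac{292}{97}$ ($d{\left(T \right)} = 3 - \frac{1}{-58 - 39} = 3 - \frac{1}{-97} = 3 - - \frac{1}{97} = 3 + \frac{1}{97} = \frac{292}{97}$)
$g{\left(48 \right)} + d{\left(-28 \right)} = 48 + \frac{292}{97} = \frac{4948}{97}$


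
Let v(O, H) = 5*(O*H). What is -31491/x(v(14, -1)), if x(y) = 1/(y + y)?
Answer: 4408740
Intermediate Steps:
v(O, H) = 5*H*O (v(O, H) = 5*(H*O) = 5*H*O)
x(y) = 1/(2*y)
-31491/x(v(14, -1)) = -31491/(1/(2*((5*(-1)*14)))) = -31491/((1/2)/(-70)) = -31491/((1/2)*(-1/70)) = -31491/(-1/140) = -31491*(-140) = 4408740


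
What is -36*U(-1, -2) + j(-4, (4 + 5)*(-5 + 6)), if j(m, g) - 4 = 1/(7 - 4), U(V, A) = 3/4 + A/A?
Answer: -176/3 ≈ -58.667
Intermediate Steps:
U(V, A) = 7/4 (U(V, A) = 3*(¼) + 1 = ¾ + 1 = 7/4)
j(m, g) = 13/3 (j(m, g) = 4 + 1/(7 - 4) = 4 + 1/3 = 4 + ⅓ = 13/3)
-36*U(-1, -2) + j(-4, (4 + 5)*(-5 + 6)) = -36*7/4 + 13/3 = -63 + 13/3 = -176/3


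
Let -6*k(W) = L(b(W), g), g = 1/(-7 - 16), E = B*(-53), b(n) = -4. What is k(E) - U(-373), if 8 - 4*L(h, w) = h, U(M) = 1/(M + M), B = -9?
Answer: -186/373 ≈ -0.49866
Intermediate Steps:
U(M) = 1/(2*M)
E = 477 (E = -9*(-53) = 477)
g = -1/23 (g = 1/(-23) = -1/23 ≈ -0.043478)
L(h, w) = 2 - h/4
k(W) = -½ (k(W) = -(2 - ¼*(-4))/6 = -(2 + 1)/6 = -⅙*3 = -½)
k(E) - U(-373) = -½ - 1/(2*(-373)) = -½ - (-1)/(2*373) = -½ - 1*(-1/746) = -½ + 1/746 = -186/373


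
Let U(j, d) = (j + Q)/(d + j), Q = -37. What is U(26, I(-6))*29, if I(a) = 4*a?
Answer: -319/2 ≈ -159.50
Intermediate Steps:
U(j, d) = (-37 + j)/(d + j) (U(j, d) = (j - 37)/(d + j) = (-37 + j)/(d + j))
U(26, I(-6))*29 = ((-37 + 26)/(4*(-6) + 26))*29 = (-11/(-24 + 26))*29 = (-11/2)*29 = ((½)*(-11))*29 = -11/2*29 = -319/2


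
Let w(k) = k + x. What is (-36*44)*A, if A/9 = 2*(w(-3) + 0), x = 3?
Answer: 0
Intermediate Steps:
w(k) = 3 + k (w(k) = k + 3 = 3 + k)
A = 0 (A = 9*(2*((3 - 3) + 0)) = 9*(2*(0 + 0)) = 9*(2*0) = 9*0 = 0)
(-36*44)*A = -36*44*0 = -1584*0 = 0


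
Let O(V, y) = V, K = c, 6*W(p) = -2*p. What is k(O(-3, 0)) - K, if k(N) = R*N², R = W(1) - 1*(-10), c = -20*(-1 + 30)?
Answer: 667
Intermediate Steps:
W(p) = -p/3 (W(p) = (-2*p)/6 = -p/3)
c = -580 (c = -20*29 = -580)
K = -580
R = 29/3 (R = -⅓*1 - 1*(-10) = -⅓ + 10 = 29/3 ≈ 9.6667)
k(N) = 29*N²/3
k(O(-3, 0)) - K = (29/3)*(-3)² - 1*(-580) = (29/3)*9 + 580 = 87 + 580 = 667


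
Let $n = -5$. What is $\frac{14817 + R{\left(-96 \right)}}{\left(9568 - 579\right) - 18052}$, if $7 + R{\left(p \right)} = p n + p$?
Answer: $- \frac{15194}{9063} \approx -1.6765$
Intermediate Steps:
$R{\left(p \right)} = -7 - 4 p$ ($R{\left(p \right)} = -7 + \left(p \left(-5\right) + p\right) = -7 + \left(- 5 p + p\right) = -7 - 4 p$)
$\frac{14817 + R{\left(-96 \right)}}{\left(9568 - 579\right) - 18052} = \frac{14817 - -377}{\left(9568 - 579\right) - 18052} = \frac{14817 + \left(-7 + 384\right)}{\left(9568 - 579\right) - 18052} = \frac{14817 + 377}{8989 - 18052} = \frac{15194}{-9063} = 15194 \left(- \frac{1}{9063}\right) = - \frac{15194}{9063}$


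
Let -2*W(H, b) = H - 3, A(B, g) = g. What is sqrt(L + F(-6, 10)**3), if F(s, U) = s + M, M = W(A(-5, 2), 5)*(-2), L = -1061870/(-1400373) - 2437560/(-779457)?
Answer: I*sqrt(4988076238428133651848593)/121281170829 ≈ 18.415*I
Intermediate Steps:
L = 1413725071490/363843512487 (L = -1061870*(-1/1400373) - 2437560*(-1/779457) = 1061870/1400373 + 812520/259819 = 1413725071490/363843512487 ≈ 3.8855)
W(H, b) = 3/2 - H/2 (W(H, b) = -(H - 3)/2 = -(-3 + H)/2 = 3/2 - H/2)
M = -1 (M = (3/2 - 1/2*2)*(-2) = (3/2 - 1)*(-2) = (1/2)*(-2) = -1)
F(s, U) = -1 + s (F(s, U) = s - 1 = -1 + s)
sqrt(L + F(-6, 10)**3) = sqrt(1413725071490/363843512487 + (-1 - 6)**3) = sqrt(1413725071490/363843512487 + (-7)**3) = sqrt(1413725071490/363843512487 - 343) = sqrt(-123384599711551/363843512487) = I*sqrt(4988076238428133651848593)/121281170829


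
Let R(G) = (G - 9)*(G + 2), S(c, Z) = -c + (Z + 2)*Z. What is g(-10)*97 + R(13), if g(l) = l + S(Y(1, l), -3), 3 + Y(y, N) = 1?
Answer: -425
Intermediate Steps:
Y(y, N) = -2 (Y(y, N) = -3 + 1 = -2)
S(c, Z) = -c + Z*(2 + Z) (S(c, Z) = -c + (2 + Z)*Z = -c + Z*(2 + Z))
g(l) = 5 + l (g(l) = l + ((-3)² - 1*(-2) + 2*(-3)) = l + (9 + 2 - 6) = l + 5 = 5 + l)
R(G) = (-9 + G)*(2 + G)
g(-10)*97 + R(13) = (5 - 10)*97 + (-18 + 13² - 7*13) = -5*97 + (-18 + 169 - 91) = -485 + 60 = -425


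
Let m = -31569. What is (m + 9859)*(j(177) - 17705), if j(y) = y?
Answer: 380532880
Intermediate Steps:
(m + 9859)*(j(177) - 17705) = (-31569 + 9859)*(177 - 17705) = -21710*(-17528) = 380532880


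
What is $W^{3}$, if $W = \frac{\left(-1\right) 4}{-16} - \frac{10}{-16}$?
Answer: $\frac{343}{512} \approx 0.66992$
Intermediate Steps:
$W = \frac{7}{8}$ ($W = \left(-4\right) \left(- \frac{1}{16}\right) - - \frac{5}{8} = \frac{1}{4} + \frac{5}{8} = \frac{7}{8} \approx 0.875$)
$W^{3} = \left(\frac{7}{8}\right)^{3} = \frac{343}{512}$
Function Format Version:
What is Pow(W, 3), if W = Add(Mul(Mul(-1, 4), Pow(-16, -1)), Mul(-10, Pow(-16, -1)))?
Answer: Rational(343, 512) ≈ 0.66992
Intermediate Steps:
W = Rational(7, 8) (W = Add(Mul(-4, Rational(-1, 16)), Mul(-10, Rational(-1, 16))) = Add(Rational(1, 4), Rational(5, 8)) = Rational(7, 8) ≈ 0.87500)
Pow(W, 3) = Pow(Rational(7, 8), 3) = Rational(343, 512)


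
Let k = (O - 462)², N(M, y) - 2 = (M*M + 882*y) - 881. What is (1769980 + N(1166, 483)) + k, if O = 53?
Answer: 3721944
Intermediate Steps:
N(M, y) = -879 + M² + 882*y (N(M, y) = 2 + ((M*M + 882*y) - 881) = 2 + ((M² + 882*y) - 881) = 2 + (-881 + M² + 882*y) = -879 + M² + 882*y)
k = 167281 (k = (53 - 462)² = (-409)² = 167281)
(1769980 + N(1166, 483)) + k = (1769980 + (-879 + 1166² + 882*483)) + 167281 = (1769980 + (-879 + 1359556 + 426006)) + 167281 = (1769980 + 1784683) + 167281 = 3554663 + 167281 = 3721944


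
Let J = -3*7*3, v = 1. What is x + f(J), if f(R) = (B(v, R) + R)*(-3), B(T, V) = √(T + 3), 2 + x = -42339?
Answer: -42158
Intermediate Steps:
x = -42341 (x = -2 - 42339 = -42341)
B(T, V) = √(3 + T)
J = -63 (J = -21*3 = -63)
f(R) = -6 - 3*R (f(R) = (√(3 + 1) + R)*(-3) = (√4 + R)*(-3) = (2 + R)*(-3) = -6 - 3*R)
x + f(J) = -42341 + (-6 - 3*(-63)) = -42341 + (-6 + 189) = -42341 + 183 = -42158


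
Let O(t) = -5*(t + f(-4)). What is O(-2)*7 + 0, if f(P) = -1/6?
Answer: 455/6 ≈ 75.833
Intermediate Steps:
f(P) = -1/6 (f(P) = -1*1/6 = -1/6)
O(t) = 5/6 - 5*t (O(t) = -5*(t - 1/6) = -5*(-1/6 + t) = 5/6 - 5*t)
O(-2)*7 + 0 = (5/6 - 5*(-2))*7 + 0 = (5/6 + 10)*7 + 0 = (65/6)*7 + 0 = 455/6 + 0 = 455/6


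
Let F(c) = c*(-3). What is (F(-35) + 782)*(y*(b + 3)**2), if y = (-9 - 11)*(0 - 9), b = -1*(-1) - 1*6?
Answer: 638640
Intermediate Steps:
F(c) = -3*c
b = -5 (b = 1 - 6 = -5)
y = 180 (y = -20*(-9) = 180)
(F(-35) + 782)*(y*(b + 3)**2) = (-3*(-35) + 782)*(180*(-5 + 3)**2) = (105 + 782)*(180*(-2)**2) = 887*(180*4) = 887*720 = 638640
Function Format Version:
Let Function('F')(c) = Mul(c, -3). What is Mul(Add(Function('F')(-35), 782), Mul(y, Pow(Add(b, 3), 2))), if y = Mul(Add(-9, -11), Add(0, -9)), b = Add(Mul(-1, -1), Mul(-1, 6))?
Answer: 638640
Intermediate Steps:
Function('F')(c) = Mul(-3, c)
b = -5 (b = Add(1, -6) = -5)
y = 180 (y = Mul(-20, -9) = 180)
Mul(Add(Function('F')(-35), 782), Mul(y, Pow(Add(b, 3), 2))) = Mul(Add(Mul(-3, -35), 782), Mul(180, Pow(Add(-5, 3), 2))) = Mul(Add(105, 782), Mul(180, Pow(-2, 2))) = Mul(887, Mul(180, 4)) = Mul(887, 720) = 638640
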